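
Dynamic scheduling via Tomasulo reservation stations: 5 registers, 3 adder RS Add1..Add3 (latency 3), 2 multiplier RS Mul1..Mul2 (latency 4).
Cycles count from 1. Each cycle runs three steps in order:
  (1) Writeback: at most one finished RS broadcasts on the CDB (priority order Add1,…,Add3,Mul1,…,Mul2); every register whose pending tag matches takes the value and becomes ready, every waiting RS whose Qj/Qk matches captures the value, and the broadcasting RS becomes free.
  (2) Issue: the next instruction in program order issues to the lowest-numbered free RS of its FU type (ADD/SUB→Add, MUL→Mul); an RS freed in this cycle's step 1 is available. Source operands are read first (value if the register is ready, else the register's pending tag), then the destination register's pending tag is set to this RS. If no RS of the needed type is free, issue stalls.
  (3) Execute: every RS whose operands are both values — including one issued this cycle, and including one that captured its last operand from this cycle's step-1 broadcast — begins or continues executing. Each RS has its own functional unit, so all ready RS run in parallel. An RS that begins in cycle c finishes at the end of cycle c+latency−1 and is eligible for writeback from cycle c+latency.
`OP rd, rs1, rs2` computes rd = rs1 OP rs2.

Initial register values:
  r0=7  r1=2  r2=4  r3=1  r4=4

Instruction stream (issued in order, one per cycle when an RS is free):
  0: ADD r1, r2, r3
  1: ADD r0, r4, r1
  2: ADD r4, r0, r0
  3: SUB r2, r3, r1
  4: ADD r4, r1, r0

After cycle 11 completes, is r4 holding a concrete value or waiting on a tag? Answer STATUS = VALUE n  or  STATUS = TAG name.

cycle 1: issue ADD r1<-Add1 // r0:7,r1:Add1,r2:4,r3:1,r4:4
cycle 2: issue ADD r0<-Add2 // r0:Add2,r1:Add1,r2:4,r3:1,r4:4
cycle 3: issue ADD r4<-Add3 // r0:Add2,r1:Add1,r2:4,r3:1,r4:Add3
cycle 4: CDB Add1=5; issue SUB r2<-Add1 // r0:Add2,r1:5,r2:Add1,r3:1,r4:Add3
cycle 5: stall // r0:Add2,r1:5,r2:Add1,r3:1,r4:Add3
cycle 6: stall // r0:Add2,r1:5,r2:Add1,r3:1,r4:Add3
cycle 7: CDB Add1=-4; issue ADD r4<-Add1 // r0:Add2,r1:5,r2:-4,r3:1,r4:Add1
cycle 8: CDB Add2=9 // r0:9,r1:5,r2:-4,r3:1,r4:Add1
cycle 9: - // r0:9,r1:5,r2:-4,r3:1,r4:Add1
cycle 10: - // r0:9,r1:5,r2:-4,r3:1,r4:Add1
cycle 11: CDB Add1=14 // r0:9,r1:5,r2:-4,r3:1,r4:14

STATUS = VALUE 14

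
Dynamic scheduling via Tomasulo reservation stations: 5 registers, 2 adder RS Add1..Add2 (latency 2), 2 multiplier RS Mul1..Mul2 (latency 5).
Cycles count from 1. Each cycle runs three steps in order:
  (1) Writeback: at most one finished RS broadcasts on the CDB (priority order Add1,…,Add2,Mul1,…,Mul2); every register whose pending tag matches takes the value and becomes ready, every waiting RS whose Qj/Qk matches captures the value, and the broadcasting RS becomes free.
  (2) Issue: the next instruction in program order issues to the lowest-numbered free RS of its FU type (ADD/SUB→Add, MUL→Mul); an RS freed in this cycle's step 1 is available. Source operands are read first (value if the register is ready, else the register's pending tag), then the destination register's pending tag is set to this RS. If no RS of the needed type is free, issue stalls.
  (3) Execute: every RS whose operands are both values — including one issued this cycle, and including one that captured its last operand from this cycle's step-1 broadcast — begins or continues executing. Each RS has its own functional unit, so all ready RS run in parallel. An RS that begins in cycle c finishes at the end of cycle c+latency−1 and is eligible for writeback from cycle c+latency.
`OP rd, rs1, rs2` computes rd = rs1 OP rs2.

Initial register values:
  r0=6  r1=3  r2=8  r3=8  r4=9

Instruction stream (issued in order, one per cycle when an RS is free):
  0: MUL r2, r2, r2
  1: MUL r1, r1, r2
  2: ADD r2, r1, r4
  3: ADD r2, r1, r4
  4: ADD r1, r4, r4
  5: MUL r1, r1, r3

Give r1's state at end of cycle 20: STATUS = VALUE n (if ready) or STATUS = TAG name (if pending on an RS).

STATUS = VALUE 144

cycle 1: issue MUL r2<-Mul1 // r0:6,r1:3,r2:Mul1,r3:8,r4:9
cycle 2: issue MUL r1<-Mul2 // r0:6,r1:Mul2,r2:Mul1,r3:8,r4:9
cycle 3: issue ADD r2<-Add1 // r0:6,r1:Mul2,r2:Add1,r3:8,r4:9
cycle 4: issue ADD r2<-Add2 // r0:6,r1:Mul2,r2:Add2,r3:8,r4:9
cycle 5: stall // r0:6,r1:Mul2,r2:Add2,r3:8,r4:9
cycle 6: CDB Mul1=64; stall // r0:6,r1:Mul2,r2:Add2,r3:8,r4:9
cycle 7: stall // r0:6,r1:Mul2,r2:Add2,r3:8,r4:9
cycle 8: stall // r0:6,r1:Mul2,r2:Add2,r3:8,r4:9
cycle 9: stall // r0:6,r1:Mul2,r2:Add2,r3:8,r4:9
cycle 10: stall // r0:6,r1:Mul2,r2:Add2,r3:8,r4:9
cycle 11: CDB Mul2=192; stall // r0:6,r1:192,r2:Add2,r3:8,r4:9
cycle 12: stall // r0:6,r1:192,r2:Add2,r3:8,r4:9
cycle 13: CDB Add1=201; issue ADD r1<-Add1 // r0:6,r1:Add1,r2:Add2,r3:8,r4:9
cycle 14: CDB Add2=201; issue MUL r1<-Mul1 // r0:6,r1:Mul1,r2:201,r3:8,r4:9
cycle 15: CDB Add1=18 // r0:6,r1:Mul1,r2:201,r3:8,r4:9
cycle 16: - // r0:6,r1:Mul1,r2:201,r3:8,r4:9
cycle 17: - // r0:6,r1:Mul1,r2:201,r3:8,r4:9
cycle 18: - // r0:6,r1:Mul1,r2:201,r3:8,r4:9
cycle 19: - // r0:6,r1:Mul1,r2:201,r3:8,r4:9
cycle 20: CDB Mul1=144 // r0:6,r1:144,r2:201,r3:8,r4:9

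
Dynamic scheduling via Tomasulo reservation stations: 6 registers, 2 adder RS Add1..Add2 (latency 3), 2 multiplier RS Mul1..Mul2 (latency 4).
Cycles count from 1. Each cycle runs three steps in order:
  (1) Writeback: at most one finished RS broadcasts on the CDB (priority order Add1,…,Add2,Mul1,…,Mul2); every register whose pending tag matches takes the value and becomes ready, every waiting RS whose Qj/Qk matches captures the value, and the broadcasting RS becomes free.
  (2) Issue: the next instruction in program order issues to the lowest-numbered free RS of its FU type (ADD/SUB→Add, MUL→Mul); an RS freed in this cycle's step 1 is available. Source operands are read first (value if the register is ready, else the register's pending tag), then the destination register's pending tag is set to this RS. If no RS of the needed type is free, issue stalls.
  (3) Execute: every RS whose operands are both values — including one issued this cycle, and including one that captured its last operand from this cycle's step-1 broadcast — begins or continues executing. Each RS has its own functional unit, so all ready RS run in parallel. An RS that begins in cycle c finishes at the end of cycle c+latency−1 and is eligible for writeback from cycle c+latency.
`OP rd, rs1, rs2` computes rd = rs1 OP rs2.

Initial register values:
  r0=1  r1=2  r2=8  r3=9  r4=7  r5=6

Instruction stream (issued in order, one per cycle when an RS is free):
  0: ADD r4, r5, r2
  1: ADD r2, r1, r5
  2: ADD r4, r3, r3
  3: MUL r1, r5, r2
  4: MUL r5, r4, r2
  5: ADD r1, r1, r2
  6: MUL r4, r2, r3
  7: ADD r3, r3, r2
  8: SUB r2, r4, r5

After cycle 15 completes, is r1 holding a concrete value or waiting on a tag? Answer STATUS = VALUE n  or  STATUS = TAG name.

STATUS = VALUE 56

cycle 1: issue ADD r4<-Add1 // r0:1,r1:2,r2:8,r3:9,r4:Add1,r5:6
cycle 2: issue ADD r2<-Add2 // r0:1,r1:2,r2:Add2,r3:9,r4:Add1,r5:6
cycle 3: stall // r0:1,r1:2,r2:Add2,r3:9,r4:Add1,r5:6
cycle 4: CDB Add1=14; issue ADD r4<-Add1 // r0:1,r1:2,r2:Add2,r3:9,r4:Add1,r5:6
cycle 5: CDB Add2=8; issue MUL r1<-Mul1 // r0:1,r1:Mul1,r2:8,r3:9,r4:Add1,r5:6
cycle 6: issue MUL r5<-Mul2 // r0:1,r1:Mul1,r2:8,r3:9,r4:Add1,r5:Mul2
cycle 7: CDB Add1=18; issue ADD r1<-Add1 // r0:1,r1:Add1,r2:8,r3:9,r4:18,r5:Mul2
cycle 8: stall // r0:1,r1:Add1,r2:8,r3:9,r4:18,r5:Mul2
cycle 9: CDB Mul1=48; issue MUL r4<-Mul1 // r0:1,r1:Add1,r2:8,r3:9,r4:Mul1,r5:Mul2
cycle 10: issue ADD r3<-Add2 // r0:1,r1:Add1,r2:8,r3:Add2,r4:Mul1,r5:Mul2
cycle 11: CDB Mul2=144; stall // r0:1,r1:Add1,r2:8,r3:Add2,r4:Mul1,r5:144
cycle 12: CDB Add1=56; issue SUB r2<-Add1 // r0:1,r1:56,r2:Add1,r3:Add2,r4:Mul1,r5:144
cycle 13: CDB Add2=17 // r0:1,r1:56,r2:Add1,r3:17,r4:Mul1,r5:144
cycle 14: CDB Mul1=72 // r0:1,r1:56,r2:Add1,r3:17,r4:72,r5:144
cycle 15: - // r0:1,r1:56,r2:Add1,r3:17,r4:72,r5:144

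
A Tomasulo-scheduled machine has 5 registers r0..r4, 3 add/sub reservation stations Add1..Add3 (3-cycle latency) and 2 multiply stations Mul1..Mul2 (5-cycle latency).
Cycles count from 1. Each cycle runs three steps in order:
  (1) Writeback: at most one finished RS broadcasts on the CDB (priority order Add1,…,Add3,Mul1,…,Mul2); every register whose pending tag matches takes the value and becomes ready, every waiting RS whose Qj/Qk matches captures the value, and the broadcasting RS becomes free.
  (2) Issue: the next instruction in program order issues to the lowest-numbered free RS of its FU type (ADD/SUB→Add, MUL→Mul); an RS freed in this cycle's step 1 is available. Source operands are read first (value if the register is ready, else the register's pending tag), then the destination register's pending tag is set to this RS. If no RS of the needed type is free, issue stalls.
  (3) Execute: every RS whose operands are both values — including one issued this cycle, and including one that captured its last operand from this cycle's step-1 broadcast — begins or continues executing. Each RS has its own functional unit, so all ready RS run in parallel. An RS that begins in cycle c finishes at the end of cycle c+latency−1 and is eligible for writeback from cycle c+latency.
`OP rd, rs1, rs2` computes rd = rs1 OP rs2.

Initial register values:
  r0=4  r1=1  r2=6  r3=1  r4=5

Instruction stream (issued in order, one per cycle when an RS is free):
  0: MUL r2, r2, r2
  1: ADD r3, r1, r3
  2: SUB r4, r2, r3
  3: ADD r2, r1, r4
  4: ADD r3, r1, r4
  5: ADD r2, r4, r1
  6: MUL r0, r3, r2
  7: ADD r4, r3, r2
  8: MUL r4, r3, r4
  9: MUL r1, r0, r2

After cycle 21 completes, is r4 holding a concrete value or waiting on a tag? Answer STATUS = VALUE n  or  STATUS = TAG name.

c1: issue MUL r2<-Mul1 | r0:4,r1:1,r2:Mul1,r3:1,r4:5
c2: issue ADD r3<-Add1 | r0:4,r1:1,r2:Mul1,r3:Add1,r4:5
c3: issue SUB r4<-Add2 | r0:4,r1:1,r2:Mul1,r3:Add1,r4:Add2
c4: issue ADD r2<-Add3 | r0:4,r1:1,r2:Add3,r3:Add1,r4:Add2
c5: CDB Add1=2; issue ADD r3<-Add1 | r0:4,r1:1,r2:Add3,r3:Add1,r4:Add2
c6: CDB Mul1=36; stall | r0:4,r1:1,r2:Add3,r3:Add1,r4:Add2
c7: stall | r0:4,r1:1,r2:Add3,r3:Add1,r4:Add2
c8: stall | r0:4,r1:1,r2:Add3,r3:Add1,r4:Add2
c9: CDB Add2=34; issue ADD r2<-Add2 | r0:4,r1:1,r2:Add2,r3:Add1,r4:34
c10: issue MUL r0<-Mul1 | r0:Mul1,r1:1,r2:Add2,r3:Add1,r4:34
c11: stall | r0:Mul1,r1:1,r2:Add2,r3:Add1,r4:34
c12: CDB Add1=35; issue ADD r4<-Add1 | r0:Mul1,r1:1,r2:Add2,r3:35,r4:Add1
c13: CDB Add2=35; issue MUL r4<-Mul2 | r0:Mul1,r1:1,r2:35,r3:35,r4:Mul2
c14: CDB Add3=35; stall | r0:Mul1,r1:1,r2:35,r3:35,r4:Mul2
c15: stall | r0:Mul1,r1:1,r2:35,r3:35,r4:Mul2
c16: CDB Add1=70; stall | r0:Mul1,r1:1,r2:35,r3:35,r4:Mul2
c17: stall | r0:Mul1,r1:1,r2:35,r3:35,r4:Mul2
c18: CDB Mul1=1225; issue MUL r1<-Mul1 | r0:1225,r1:Mul1,r2:35,r3:35,r4:Mul2
c19: - | r0:1225,r1:Mul1,r2:35,r3:35,r4:Mul2
c20: - | r0:1225,r1:Mul1,r2:35,r3:35,r4:Mul2
c21: CDB Mul2=2450 | r0:1225,r1:Mul1,r2:35,r3:35,r4:2450

STATUS = VALUE 2450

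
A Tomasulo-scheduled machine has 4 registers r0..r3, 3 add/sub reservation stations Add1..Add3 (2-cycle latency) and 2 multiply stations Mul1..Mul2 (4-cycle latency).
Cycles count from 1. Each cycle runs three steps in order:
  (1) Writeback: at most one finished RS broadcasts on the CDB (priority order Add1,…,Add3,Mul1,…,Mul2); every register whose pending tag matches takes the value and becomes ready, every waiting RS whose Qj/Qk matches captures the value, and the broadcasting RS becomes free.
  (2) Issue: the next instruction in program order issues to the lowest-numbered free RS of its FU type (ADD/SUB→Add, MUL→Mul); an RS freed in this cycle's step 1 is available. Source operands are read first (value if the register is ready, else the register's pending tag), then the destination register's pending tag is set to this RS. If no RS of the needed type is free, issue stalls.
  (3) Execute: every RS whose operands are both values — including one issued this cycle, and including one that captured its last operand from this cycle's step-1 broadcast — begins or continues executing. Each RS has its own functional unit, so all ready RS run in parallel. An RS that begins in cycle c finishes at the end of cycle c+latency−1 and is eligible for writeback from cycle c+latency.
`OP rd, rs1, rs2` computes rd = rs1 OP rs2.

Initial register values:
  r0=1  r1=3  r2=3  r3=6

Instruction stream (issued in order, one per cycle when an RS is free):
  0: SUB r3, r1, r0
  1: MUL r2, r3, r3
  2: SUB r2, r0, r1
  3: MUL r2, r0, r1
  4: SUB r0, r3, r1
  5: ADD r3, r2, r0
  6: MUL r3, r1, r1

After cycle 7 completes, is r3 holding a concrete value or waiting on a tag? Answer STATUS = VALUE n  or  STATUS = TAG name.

STATUS = TAG Add2

  c1: issue SUB r3<-Add1  regs: r0:1,r1:3,r2:3,r3:Add1
  c2: issue MUL r2<-Mul1  regs: r0:1,r1:3,r2:Mul1,r3:Add1
  c3: CDB Add1=2; issue SUB r2<-Add1  regs: r0:1,r1:3,r2:Add1,r3:2
  c4: issue MUL r2<-Mul2  regs: r0:1,r1:3,r2:Mul2,r3:2
  c5: CDB Add1=-2; issue SUB r0<-Add1  regs: r0:Add1,r1:3,r2:Mul2,r3:2
  c6: issue ADD r3<-Add2  regs: r0:Add1,r1:3,r2:Mul2,r3:Add2
  c7: CDB Add1=-1; stall  regs: r0:-1,r1:3,r2:Mul2,r3:Add2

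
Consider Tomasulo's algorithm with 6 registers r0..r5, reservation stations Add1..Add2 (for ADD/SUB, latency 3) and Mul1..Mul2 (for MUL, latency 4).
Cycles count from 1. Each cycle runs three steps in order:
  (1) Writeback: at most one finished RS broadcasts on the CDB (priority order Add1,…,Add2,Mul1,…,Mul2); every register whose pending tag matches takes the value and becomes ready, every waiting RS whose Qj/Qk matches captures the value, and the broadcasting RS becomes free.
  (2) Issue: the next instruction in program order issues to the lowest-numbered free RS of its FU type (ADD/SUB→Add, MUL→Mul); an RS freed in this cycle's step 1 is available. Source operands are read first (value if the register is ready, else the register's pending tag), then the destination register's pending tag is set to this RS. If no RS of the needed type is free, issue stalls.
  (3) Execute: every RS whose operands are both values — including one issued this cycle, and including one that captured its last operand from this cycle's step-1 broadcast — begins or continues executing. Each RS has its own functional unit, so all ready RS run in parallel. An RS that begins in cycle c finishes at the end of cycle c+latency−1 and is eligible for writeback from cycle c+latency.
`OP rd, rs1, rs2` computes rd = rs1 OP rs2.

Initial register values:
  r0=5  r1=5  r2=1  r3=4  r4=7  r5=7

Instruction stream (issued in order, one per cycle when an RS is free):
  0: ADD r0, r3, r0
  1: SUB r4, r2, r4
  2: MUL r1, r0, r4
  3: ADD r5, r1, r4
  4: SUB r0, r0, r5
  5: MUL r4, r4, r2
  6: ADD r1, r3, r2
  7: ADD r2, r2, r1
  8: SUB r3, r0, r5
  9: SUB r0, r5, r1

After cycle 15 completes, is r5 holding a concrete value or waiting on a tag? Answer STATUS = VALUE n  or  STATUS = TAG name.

STATUS = VALUE -60

  c1: issue ADD r0<-Add1  regs: r0:Add1,r1:5,r2:1,r3:4,r4:7,r5:7
  c2: issue SUB r4<-Add2  regs: r0:Add1,r1:5,r2:1,r3:4,r4:Add2,r5:7
  c3: issue MUL r1<-Mul1  regs: r0:Add1,r1:Mul1,r2:1,r3:4,r4:Add2,r5:7
  c4: CDB Add1=9; issue ADD r5<-Add1  regs: r0:9,r1:Mul1,r2:1,r3:4,r4:Add2,r5:Add1
  c5: CDB Add2=-6; issue SUB r0<-Add2  regs: r0:Add2,r1:Mul1,r2:1,r3:4,r4:-6,r5:Add1
  c6: issue MUL r4<-Mul2  regs: r0:Add2,r1:Mul1,r2:1,r3:4,r4:Mul2,r5:Add1
  c7: stall  regs: r0:Add2,r1:Mul1,r2:1,r3:4,r4:Mul2,r5:Add1
  c8: stall  regs: r0:Add2,r1:Mul1,r2:1,r3:4,r4:Mul2,r5:Add1
  c9: CDB Mul1=-54; stall  regs: r0:Add2,r1:-54,r2:1,r3:4,r4:Mul2,r5:Add1
  c10: CDB Mul2=-6; stall  regs: r0:Add2,r1:-54,r2:1,r3:4,r4:-6,r5:Add1
  c11: stall  regs: r0:Add2,r1:-54,r2:1,r3:4,r4:-6,r5:Add1
  c12: CDB Add1=-60; issue ADD r1<-Add1  regs: r0:Add2,r1:Add1,r2:1,r3:4,r4:-6,r5:-60
  c13: stall  regs: r0:Add2,r1:Add1,r2:1,r3:4,r4:-6,r5:-60
  c14: stall  regs: r0:Add2,r1:Add1,r2:1,r3:4,r4:-6,r5:-60
  c15: CDB Add1=5; issue ADD r2<-Add1  regs: r0:Add2,r1:5,r2:Add1,r3:4,r4:-6,r5:-60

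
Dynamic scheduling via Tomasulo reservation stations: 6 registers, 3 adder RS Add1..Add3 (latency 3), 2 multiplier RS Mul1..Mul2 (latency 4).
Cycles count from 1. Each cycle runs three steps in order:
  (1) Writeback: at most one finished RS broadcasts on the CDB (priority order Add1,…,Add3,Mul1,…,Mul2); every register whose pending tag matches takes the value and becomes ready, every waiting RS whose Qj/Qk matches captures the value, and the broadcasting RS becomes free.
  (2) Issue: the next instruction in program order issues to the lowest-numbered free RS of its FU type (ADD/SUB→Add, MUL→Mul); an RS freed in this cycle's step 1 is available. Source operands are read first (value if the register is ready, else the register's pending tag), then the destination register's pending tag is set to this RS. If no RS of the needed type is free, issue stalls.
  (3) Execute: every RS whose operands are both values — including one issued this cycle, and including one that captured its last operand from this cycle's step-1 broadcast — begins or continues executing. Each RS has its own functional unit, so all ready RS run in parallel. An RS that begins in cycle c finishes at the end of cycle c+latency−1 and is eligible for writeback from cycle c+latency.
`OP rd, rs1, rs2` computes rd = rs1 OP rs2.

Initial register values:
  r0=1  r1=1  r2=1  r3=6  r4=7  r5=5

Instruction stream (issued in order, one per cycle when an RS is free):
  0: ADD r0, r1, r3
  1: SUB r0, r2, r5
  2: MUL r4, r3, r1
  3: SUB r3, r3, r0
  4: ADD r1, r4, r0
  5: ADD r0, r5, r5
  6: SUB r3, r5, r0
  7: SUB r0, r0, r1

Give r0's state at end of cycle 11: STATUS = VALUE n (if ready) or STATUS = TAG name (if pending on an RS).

  c1: issue ADD r0<-Add1  regs: r0:Add1,r1:1,r2:1,r3:6,r4:7,r5:5
  c2: issue SUB r0<-Add2  regs: r0:Add2,r1:1,r2:1,r3:6,r4:7,r5:5
  c3: issue MUL r4<-Mul1  regs: r0:Add2,r1:1,r2:1,r3:6,r4:Mul1,r5:5
  c4: CDB Add1=7; issue SUB r3<-Add1  regs: r0:Add2,r1:1,r2:1,r3:Add1,r4:Mul1,r5:5
  c5: CDB Add2=-4; issue ADD r1<-Add2  regs: r0:-4,r1:Add2,r2:1,r3:Add1,r4:Mul1,r5:5
  c6: issue ADD r0<-Add3  regs: r0:Add3,r1:Add2,r2:1,r3:Add1,r4:Mul1,r5:5
  c7: CDB Mul1=6; stall  regs: r0:Add3,r1:Add2,r2:1,r3:Add1,r4:6,r5:5
  c8: CDB Add1=10; issue SUB r3<-Add1  regs: r0:Add3,r1:Add2,r2:1,r3:Add1,r4:6,r5:5
  c9: CDB Add3=10; issue SUB r0<-Add3  regs: r0:Add3,r1:Add2,r2:1,r3:Add1,r4:6,r5:5
  c10: CDB Add2=2  regs: r0:Add3,r1:2,r2:1,r3:Add1,r4:6,r5:5
  c11: -  regs: r0:Add3,r1:2,r2:1,r3:Add1,r4:6,r5:5

STATUS = TAG Add3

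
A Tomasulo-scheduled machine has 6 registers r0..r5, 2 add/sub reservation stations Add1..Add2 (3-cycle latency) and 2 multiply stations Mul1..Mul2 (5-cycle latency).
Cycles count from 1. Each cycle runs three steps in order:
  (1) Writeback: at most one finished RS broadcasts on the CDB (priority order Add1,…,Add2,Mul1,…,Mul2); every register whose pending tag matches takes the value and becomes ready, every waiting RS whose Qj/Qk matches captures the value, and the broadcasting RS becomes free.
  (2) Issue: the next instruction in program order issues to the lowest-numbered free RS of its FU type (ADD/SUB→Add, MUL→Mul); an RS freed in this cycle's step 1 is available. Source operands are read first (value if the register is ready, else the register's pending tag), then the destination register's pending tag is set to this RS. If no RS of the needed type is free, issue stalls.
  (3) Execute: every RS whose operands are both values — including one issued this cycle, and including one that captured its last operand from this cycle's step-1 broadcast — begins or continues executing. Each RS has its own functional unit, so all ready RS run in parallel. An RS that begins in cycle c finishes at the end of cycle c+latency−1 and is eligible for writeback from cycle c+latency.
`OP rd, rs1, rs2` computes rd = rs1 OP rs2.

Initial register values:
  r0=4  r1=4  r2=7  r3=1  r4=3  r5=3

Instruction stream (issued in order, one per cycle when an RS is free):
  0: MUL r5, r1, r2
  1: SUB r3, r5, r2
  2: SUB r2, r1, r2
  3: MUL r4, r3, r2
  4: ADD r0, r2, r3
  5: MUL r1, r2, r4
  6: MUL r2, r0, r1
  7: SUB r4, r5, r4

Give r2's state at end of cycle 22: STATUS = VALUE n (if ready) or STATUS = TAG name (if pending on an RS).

STATUS = TAG Mul2

  c1: issue MUL r5<-Mul1  regs: r0:4,r1:4,r2:7,r3:1,r4:3,r5:Mul1
  c2: issue SUB r3<-Add1  regs: r0:4,r1:4,r2:7,r3:Add1,r4:3,r5:Mul1
  c3: issue SUB r2<-Add2  regs: r0:4,r1:4,r2:Add2,r3:Add1,r4:3,r5:Mul1
  c4: issue MUL r4<-Mul2  regs: r0:4,r1:4,r2:Add2,r3:Add1,r4:Mul2,r5:Mul1
  c5: stall  regs: r0:4,r1:4,r2:Add2,r3:Add1,r4:Mul2,r5:Mul1
  c6: CDB Add2=-3; issue ADD r0<-Add2  regs: r0:Add2,r1:4,r2:-3,r3:Add1,r4:Mul2,r5:Mul1
  c7: CDB Mul1=28; issue MUL r1<-Mul1  regs: r0:Add2,r1:Mul1,r2:-3,r3:Add1,r4:Mul2,r5:28
  c8: stall  regs: r0:Add2,r1:Mul1,r2:-3,r3:Add1,r4:Mul2,r5:28
  c9: stall  regs: r0:Add2,r1:Mul1,r2:-3,r3:Add1,r4:Mul2,r5:28
  c10: CDB Add1=21; stall  regs: r0:Add2,r1:Mul1,r2:-3,r3:21,r4:Mul2,r5:28
  c11: stall  regs: r0:Add2,r1:Mul1,r2:-3,r3:21,r4:Mul2,r5:28
  c12: stall  regs: r0:Add2,r1:Mul1,r2:-3,r3:21,r4:Mul2,r5:28
  c13: CDB Add2=18; stall  regs: r0:18,r1:Mul1,r2:-3,r3:21,r4:Mul2,r5:28
  c14: stall  regs: r0:18,r1:Mul1,r2:-3,r3:21,r4:Mul2,r5:28
  c15: CDB Mul2=-63; issue MUL r2<-Mul2  regs: r0:18,r1:Mul1,r2:Mul2,r3:21,r4:-63,r5:28
  c16: issue SUB r4<-Add1  regs: r0:18,r1:Mul1,r2:Mul2,r3:21,r4:Add1,r5:28
  c17: -  regs: r0:18,r1:Mul1,r2:Mul2,r3:21,r4:Add1,r5:28
  c18: -  regs: r0:18,r1:Mul1,r2:Mul2,r3:21,r4:Add1,r5:28
  c19: CDB Add1=91  regs: r0:18,r1:Mul1,r2:Mul2,r3:21,r4:91,r5:28
  c20: CDB Mul1=189  regs: r0:18,r1:189,r2:Mul2,r3:21,r4:91,r5:28
  c21: -  regs: r0:18,r1:189,r2:Mul2,r3:21,r4:91,r5:28
  c22: -  regs: r0:18,r1:189,r2:Mul2,r3:21,r4:91,r5:28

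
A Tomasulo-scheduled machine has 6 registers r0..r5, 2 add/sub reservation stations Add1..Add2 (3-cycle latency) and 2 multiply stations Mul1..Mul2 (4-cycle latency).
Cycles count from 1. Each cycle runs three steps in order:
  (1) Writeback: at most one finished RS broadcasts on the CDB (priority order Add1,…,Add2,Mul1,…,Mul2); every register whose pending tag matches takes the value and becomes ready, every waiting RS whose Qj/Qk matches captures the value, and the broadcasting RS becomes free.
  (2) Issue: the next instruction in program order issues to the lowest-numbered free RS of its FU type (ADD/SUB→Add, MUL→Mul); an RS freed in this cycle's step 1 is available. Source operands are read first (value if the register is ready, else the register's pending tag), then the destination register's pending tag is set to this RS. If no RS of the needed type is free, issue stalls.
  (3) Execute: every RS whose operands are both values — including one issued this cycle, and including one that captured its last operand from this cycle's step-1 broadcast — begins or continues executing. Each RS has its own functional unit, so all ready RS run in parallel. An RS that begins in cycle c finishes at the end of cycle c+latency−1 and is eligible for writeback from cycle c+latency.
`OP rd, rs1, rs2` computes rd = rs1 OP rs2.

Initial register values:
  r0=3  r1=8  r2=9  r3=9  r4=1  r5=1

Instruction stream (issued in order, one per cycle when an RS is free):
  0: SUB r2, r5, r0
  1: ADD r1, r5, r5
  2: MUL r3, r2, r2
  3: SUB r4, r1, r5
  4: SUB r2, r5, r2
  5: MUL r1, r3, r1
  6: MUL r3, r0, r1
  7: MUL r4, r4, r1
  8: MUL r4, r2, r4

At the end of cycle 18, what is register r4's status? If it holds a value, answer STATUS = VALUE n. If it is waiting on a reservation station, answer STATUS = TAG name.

STATUS = TAG Mul1

  c1: issue SUB r2<-Add1  regs: r0:3,r1:8,r2:Add1,r3:9,r4:1,r5:1
  c2: issue ADD r1<-Add2  regs: r0:3,r1:Add2,r2:Add1,r3:9,r4:1,r5:1
  c3: issue MUL r3<-Mul1  regs: r0:3,r1:Add2,r2:Add1,r3:Mul1,r4:1,r5:1
  c4: CDB Add1=-2; issue SUB r4<-Add1  regs: r0:3,r1:Add2,r2:-2,r3:Mul1,r4:Add1,r5:1
  c5: CDB Add2=2; issue SUB r2<-Add2  regs: r0:3,r1:2,r2:Add2,r3:Mul1,r4:Add1,r5:1
  c6: issue MUL r1<-Mul2  regs: r0:3,r1:Mul2,r2:Add2,r3:Mul1,r4:Add1,r5:1
  c7: stall  regs: r0:3,r1:Mul2,r2:Add2,r3:Mul1,r4:Add1,r5:1
  c8: CDB Add1=1; stall  regs: r0:3,r1:Mul2,r2:Add2,r3:Mul1,r4:1,r5:1
  c9: CDB Add2=3; stall  regs: r0:3,r1:Mul2,r2:3,r3:Mul1,r4:1,r5:1
  c10: CDB Mul1=4; issue MUL r3<-Mul1  regs: r0:3,r1:Mul2,r2:3,r3:Mul1,r4:1,r5:1
  c11: stall  regs: r0:3,r1:Mul2,r2:3,r3:Mul1,r4:1,r5:1
  c12: stall  regs: r0:3,r1:Mul2,r2:3,r3:Mul1,r4:1,r5:1
  c13: stall  regs: r0:3,r1:Mul2,r2:3,r3:Mul1,r4:1,r5:1
  c14: CDB Mul2=8; issue MUL r4<-Mul2  regs: r0:3,r1:8,r2:3,r3:Mul1,r4:Mul2,r5:1
  c15: stall  regs: r0:3,r1:8,r2:3,r3:Mul1,r4:Mul2,r5:1
  c16: stall  regs: r0:3,r1:8,r2:3,r3:Mul1,r4:Mul2,r5:1
  c17: stall  regs: r0:3,r1:8,r2:3,r3:Mul1,r4:Mul2,r5:1
  c18: CDB Mul1=24; issue MUL r4<-Mul1  regs: r0:3,r1:8,r2:3,r3:24,r4:Mul1,r5:1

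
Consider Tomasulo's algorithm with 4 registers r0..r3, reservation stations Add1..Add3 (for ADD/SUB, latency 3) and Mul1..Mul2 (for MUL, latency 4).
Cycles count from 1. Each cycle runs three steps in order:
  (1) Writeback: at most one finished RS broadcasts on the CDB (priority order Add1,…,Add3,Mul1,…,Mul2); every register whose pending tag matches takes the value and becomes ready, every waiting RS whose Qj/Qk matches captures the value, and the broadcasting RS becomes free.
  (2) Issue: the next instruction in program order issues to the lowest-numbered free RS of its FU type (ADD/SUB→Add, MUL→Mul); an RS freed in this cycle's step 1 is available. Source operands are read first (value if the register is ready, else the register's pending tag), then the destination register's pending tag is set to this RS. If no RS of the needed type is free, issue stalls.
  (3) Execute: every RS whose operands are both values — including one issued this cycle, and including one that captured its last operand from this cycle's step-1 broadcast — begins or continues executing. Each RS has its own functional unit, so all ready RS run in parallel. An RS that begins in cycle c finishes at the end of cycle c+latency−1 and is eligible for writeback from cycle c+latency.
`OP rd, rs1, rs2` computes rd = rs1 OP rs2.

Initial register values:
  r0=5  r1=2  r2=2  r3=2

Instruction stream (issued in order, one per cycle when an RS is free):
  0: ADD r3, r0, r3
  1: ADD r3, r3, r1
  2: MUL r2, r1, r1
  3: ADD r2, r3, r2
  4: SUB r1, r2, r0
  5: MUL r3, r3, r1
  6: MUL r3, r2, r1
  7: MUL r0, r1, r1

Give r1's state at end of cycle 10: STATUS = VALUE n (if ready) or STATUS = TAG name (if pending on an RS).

c1: issue ADD r3<-Add1 | r0:5,r1:2,r2:2,r3:Add1
c2: issue ADD r3<-Add2 | r0:5,r1:2,r2:2,r3:Add2
c3: issue MUL r2<-Mul1 | r0:5,r1:2,r2:Mul1,r3:Add2
c4: CDB Add1=7; issue ADD r2<-Add1 | r0:5,r1:2,r2:Add1,r3:Add2
c5: issue SUB r1<-Add3 | r0:5,r1:Add3,r2:Add1,r3:Add2
c6: issue MUL r3<-Mul2 | r0:5,r1:Add3,r2:Add1,r3:Mul2
c7: CDB Add2=9; stall | r0:5,r1:Add3,r2:Add1,r3:Mul2
c8: CDB Mul1=4; issue MUL r3<-Mul1 | r0:5,r1:Add3,r2:Add1,r3:Mul1
c9: stall | r0:5,r1:Add3,r2:Add1,r3:Mul1
c10: stall | r0:5,r1:Add3,r2:Add1,r3:Mul1

STATUS = TAG Add3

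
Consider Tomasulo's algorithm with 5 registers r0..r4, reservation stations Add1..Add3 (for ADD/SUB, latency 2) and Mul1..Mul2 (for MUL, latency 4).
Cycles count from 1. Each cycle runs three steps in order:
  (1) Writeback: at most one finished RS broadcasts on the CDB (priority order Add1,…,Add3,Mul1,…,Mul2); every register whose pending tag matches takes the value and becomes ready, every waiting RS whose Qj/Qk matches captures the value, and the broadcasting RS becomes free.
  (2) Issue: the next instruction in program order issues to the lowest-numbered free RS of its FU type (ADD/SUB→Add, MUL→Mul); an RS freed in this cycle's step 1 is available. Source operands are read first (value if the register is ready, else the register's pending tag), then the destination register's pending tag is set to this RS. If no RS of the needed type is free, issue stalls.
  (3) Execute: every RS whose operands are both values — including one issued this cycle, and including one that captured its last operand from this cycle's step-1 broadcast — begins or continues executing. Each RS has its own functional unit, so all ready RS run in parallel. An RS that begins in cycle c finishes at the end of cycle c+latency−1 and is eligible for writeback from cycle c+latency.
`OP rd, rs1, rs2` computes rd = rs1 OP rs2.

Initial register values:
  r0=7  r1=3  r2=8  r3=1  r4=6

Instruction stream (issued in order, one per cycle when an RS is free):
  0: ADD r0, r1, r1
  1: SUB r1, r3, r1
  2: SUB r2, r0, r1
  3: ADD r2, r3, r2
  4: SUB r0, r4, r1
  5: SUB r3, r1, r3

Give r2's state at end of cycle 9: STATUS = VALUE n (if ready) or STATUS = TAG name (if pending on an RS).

c1: issue ADD r0<-Add1 | r0:Add1,r1:3,r2:8,r3:1,r4:6
c2: issue SUB r1<-Add2 | r0:Add1,r1:Add2,r2:8,r3:1,r4:6
c3: CDB Add1=6; issue SUB r2<-Add1 | r0:6,r1:Add2,r2:Add1,r3:1,r4:6
c4: CDB Add2=-2; issue ADD r2<-Add2 | r0:6,r1:-2,r2:Add2,r3:1,r4:6
c5: issue SUB r0<-Add3 | r0:Add3,r1:-2,r2:Add2,r3:1,r4:6
c6: CDB Add1=8; issue SUB r3<-Add1 | r0:Add3,r1:-2,r2:Add2,r3:Add1,r4:6
c7: CDB Add3=8 | r0:8,r1:-2,r2:Add2,r3:Add1,r4:6
c8: CDB Add1=-3 | r0:8,r1:-2,r2:Add2,r3:-3,r4:6
c9: CDB Add2=9 | r0:8,r1:-2,r2:9,r3:-3,r4:6

STATUS = VALUE 9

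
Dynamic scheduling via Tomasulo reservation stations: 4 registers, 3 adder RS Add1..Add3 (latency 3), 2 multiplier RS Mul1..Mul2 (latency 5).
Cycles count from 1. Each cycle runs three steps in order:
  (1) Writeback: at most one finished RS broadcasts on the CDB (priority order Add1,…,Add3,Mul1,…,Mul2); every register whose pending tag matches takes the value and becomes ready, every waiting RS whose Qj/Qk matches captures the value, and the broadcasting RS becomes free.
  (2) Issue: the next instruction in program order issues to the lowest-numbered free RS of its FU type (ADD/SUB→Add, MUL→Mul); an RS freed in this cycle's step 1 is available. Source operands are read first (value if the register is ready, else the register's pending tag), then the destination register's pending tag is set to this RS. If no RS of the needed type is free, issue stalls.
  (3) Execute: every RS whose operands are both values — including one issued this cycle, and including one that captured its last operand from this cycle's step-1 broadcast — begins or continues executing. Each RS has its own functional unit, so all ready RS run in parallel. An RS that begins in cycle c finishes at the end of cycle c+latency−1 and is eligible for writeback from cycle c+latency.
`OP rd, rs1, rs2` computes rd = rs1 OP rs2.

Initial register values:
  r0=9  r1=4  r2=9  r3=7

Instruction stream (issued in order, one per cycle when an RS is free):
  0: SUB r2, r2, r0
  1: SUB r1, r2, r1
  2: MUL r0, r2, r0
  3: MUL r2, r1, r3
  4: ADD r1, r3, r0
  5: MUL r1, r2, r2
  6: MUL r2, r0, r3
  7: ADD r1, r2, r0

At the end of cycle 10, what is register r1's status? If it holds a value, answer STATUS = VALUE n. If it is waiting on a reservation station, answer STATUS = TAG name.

STATUS = TAG Mul1

c1: issue SUB r2<-Add1 | r0:9,r1:4,r2:Add1,r3:7
c2: issue SUB r1<-Add2 | r0:9,r1:Add2,r2:Add1,r3:7
c3: issue MUL r0<-Mul1 | r0:Mul1,r1:Add2,r2:Add1,r3:7
c4: CDB Add1=0; issue MUL r2<-Mul2 | r0:Mul1,r1:Add2,r2:Mul2,r3:7
c5: issue ADD r1<-Add1 | r0:Mul1,r1:Add1,r2:Mul2,r3:7
c6: stall | r0:Mul1,r1:Add1,r2:Mul2,r3:7
c7: CDB Add2=-4; stall | r0:Mul1,r1:Add1,r2:Mul2,r3:7
c8: stall | r0:Mul1,r1:Add1,r2:Mul2,r3:7
c9: CDB Mul1=0; issue MUL r1<-Mul1 | r0:0,r1:Mul1,r2:Mul2,r3:7
c10: stall | r0:0,r1:Mul1,r2:Mul2,r3:7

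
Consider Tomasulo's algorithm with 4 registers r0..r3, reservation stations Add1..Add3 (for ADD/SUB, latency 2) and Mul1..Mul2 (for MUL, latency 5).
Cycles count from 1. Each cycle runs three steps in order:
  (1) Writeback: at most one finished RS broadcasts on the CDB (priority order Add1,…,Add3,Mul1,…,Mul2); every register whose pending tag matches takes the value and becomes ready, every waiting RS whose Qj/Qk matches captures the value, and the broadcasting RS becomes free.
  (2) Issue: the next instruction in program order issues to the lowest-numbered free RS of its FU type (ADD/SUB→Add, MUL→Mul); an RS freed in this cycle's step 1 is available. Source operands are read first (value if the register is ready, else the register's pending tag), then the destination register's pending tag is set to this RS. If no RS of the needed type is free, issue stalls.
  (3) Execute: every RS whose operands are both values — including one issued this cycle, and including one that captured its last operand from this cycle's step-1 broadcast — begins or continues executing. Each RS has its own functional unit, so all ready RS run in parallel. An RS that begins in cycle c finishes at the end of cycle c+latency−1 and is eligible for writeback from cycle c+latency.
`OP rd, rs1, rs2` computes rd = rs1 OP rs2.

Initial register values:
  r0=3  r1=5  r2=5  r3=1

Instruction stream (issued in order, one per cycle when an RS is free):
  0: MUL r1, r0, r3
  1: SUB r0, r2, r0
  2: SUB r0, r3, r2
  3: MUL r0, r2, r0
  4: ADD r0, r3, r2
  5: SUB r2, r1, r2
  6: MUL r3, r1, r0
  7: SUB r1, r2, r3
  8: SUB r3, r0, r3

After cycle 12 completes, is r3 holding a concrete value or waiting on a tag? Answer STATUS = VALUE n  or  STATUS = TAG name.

STATUS = TAG Add2

cycle 1: issue MUL r1<-Mul1 // r0:3,r1:Mul1,r2:5,r3:1
cycle 2: issue SUB r0<-Add1 // r0:Add1,r1:Mul1,r2:5,r3:1
cycle 3: issue SUB r0<-Add2 // r0:Add2,r1:Mul1,r2:5,r3:1
cycle 4: CDB Add1=2; issue MUL r0<-Mul2 // r0:Mul2,r1:Mul1,r2:5,r3:1
cycle 5: CDB Add2=-4; issue ADD r0<-Add1 // r0:Add1,r1:Mul1,r2:5,r3:1
cycle 6: CDB Mul1=3; issue SUB r2<-Add2 // r0:Add1,r1:3,r2:Add2,r3:1
cycle 7: CDB Add1=6; issue MUL r3<-Mul1 // r0:6,r1:3,r2:Add2,r3:Mul1
cycle 8: CDB Add2=-2; issue SUB r1<-Add1 // r0:6,r1:Add1,r2:-2,r3:Mul1
cycle 9: issue SUB r3<-Add2 // r0:6,r1:Add1,r2:-2,r3:Add2
cycle 10: CDB Mul2=-20 // r0:6,r1:Add1,r2:-2,r3:Add2
cycle 11: - // r0:6,r1:Add1,r2:-2,r3:Add2
cycle 12: CDB Mul1=18 // r0:6,r1:Add1,r2:-2,r3:Add2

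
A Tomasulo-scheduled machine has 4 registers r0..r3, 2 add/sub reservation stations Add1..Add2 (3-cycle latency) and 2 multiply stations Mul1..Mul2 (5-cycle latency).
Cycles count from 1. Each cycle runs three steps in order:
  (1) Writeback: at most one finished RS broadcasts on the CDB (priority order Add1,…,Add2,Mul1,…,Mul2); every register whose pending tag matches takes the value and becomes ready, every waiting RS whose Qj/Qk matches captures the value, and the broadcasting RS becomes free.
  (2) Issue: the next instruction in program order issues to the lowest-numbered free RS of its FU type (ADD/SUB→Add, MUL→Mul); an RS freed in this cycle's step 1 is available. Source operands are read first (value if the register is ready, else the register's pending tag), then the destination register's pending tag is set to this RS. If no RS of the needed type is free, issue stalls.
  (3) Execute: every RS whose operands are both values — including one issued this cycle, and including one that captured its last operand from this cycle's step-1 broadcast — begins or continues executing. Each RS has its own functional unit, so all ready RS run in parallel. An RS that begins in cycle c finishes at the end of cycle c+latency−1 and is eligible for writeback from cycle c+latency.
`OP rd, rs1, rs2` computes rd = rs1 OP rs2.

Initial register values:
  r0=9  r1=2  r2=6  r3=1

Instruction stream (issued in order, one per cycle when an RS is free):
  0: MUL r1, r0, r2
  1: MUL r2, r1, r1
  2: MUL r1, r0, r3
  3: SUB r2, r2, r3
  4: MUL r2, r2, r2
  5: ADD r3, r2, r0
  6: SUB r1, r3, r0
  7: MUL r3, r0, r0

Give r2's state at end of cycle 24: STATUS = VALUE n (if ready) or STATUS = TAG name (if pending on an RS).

STATUS = VALUE 8497225

cycle 1: issue MUL r1<-Mul1 // r0:9,r1:Mul1,r2:6,r3:1
cycle 2: issue MUL r2<-Mul2 // r0:9,r1:Mul1,r2:Mul2,r3:1
cycle 3: stall // r0:9,r1:Mul1,r2:Mul2,r3:1
cycle 4: stall // r0:9,r1:Mul1,r2:Mul2,r3:1
cycle 5: stall // r0:9,r1:Mul1,r2:Mul2,r3:1
cycle 6: CDB Mul1=54; issue MUL r1<-Mul1 // r0:9,r1:Mul1,r2:Mul2,r3:1
cycle 7: issue SUB r2<-Add1 // r0:9,r1:Mul1,r2:Add1,r3:1
cycle 8: stall // r0:9,r1:Mul1,r2:Add1,r3:1
cycle 9: stall // r0:9,r1:Mul1,r2:Add1,r3:1
cycle 10: stall // r0:9,r1:Mul1,r2:Add1,r3:1
cycle 11: CDB Mul1=9; issue MUL r2<-Mul1 // r0:9,r1:9,r2:Mul1,r3:1
cycle 12: CDB Mul2=2916; issue ADD r3<-Add2 // r0:9,r1:9,r2:Mul1,r3:Add2
cycle 13: stall // r0:9,r1:9,r2:Mul1,r3:Add2
cycle 14: stall // r0:9,r1:9,r2:Mul1,r3:Add2
cycle 15: CDB Add1=2915; issue SUB r1<-Add1 // r0:9,r1:Add1,r2:Mul1,r3:Add2
cycle 16: issue MUL r3<-Mul2 // r0:9,r1:Add1,r2:Mul1,r3:Mul2
cycle 17: - // r0:9,r1:Add1,r2:Mul1,r3:Mul2
cycle 18: - // r0:9,r1:Add1,r2:Mul1,r3:Mul2
cycle 19: - // r0:9,r1:Add1,r2:Mul1,r3:Mul2
cycle 20: CDB Mul1=8497225 // r0:9,r1:Add1,r2:8497225,r3:Mul2
cycle 21: CDB Mul2=81 // r0:9,r1:Add1,r2:8497225,r3:81
cycle 22: - // r0:9,r1:Add1,r2:8497225,r3:81
cycle 23: CDB Add2=8497234 // r0:9,r1:Add1,r2:8497225,r3:81
cycle 24: - // r0:9,r1:Add1,r2:8497225,r3:81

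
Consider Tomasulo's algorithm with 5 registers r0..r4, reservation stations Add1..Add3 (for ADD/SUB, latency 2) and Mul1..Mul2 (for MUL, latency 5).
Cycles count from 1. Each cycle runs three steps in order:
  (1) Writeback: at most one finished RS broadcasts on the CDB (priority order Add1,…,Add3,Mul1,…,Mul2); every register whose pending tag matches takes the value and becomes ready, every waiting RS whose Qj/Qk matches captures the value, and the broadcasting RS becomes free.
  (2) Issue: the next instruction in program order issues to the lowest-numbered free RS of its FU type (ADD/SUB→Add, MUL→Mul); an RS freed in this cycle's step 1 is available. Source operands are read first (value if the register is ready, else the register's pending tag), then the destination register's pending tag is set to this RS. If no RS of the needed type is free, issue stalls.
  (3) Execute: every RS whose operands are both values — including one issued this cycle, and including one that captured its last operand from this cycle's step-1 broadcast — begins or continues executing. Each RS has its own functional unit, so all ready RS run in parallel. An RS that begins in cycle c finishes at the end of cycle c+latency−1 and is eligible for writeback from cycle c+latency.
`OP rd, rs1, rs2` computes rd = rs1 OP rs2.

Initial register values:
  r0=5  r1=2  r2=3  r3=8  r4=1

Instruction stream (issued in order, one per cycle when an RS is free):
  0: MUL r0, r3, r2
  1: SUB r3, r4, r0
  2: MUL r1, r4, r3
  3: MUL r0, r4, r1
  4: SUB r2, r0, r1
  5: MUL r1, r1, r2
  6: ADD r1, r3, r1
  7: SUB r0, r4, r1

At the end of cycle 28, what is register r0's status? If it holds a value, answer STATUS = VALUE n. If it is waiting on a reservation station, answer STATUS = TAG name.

  c1: issue MUL r0<-Mul1  regs: r0:Mul1,r1:2,r2:3,r3:8,r4:1
  c2: issue SUB r3<-Add1  regs: r0:Mul1,r1:2,r2:3,r3:Add1,r4:1
  c3: issue MUL r1<-Mul2  regs: r0:Mul1,r1:Mul2,r2:3,r3:Add1,r4:1
  c4: stall  regs: r0:Mul1,r1:Mul2,r2:3,r3:Add1,r4:1
  c5: stall  regs: r0:Mul1,r1:Mul2,r2:3,r3:Add1,r4:1
  c6: CDB Mul1=24; issue MUL r0<-Mul1  regs: r0:Mul1,r1:Mul2,r2:3,r3:Add1,r4:1
  c7: issue SUB r2<-Add2  regs: r0:Mul1,r1:Mul2,r2:Add2,r3:Add1,r4:1
  c8: CDB Add1=-23; stall  regs: r0:Mul1,r1:Mul2,r2:Add2,r3:-23,r4:1
  c9: stall  regs: r0:Mul1,r1:Mul2,r2:Add2,r3:-23,r4:1
  c10: stall  regs: r0:Mul1,r1:Mul2,r2:Add2,r3:-23,r4:1
  c11: stall  regs: r0:Mul1,r1:Mul2,r2:Add2,r3:-23,r4:1
  c12: stall  regs: r0:Mul1,r1:Mul2,r2:Add2,r3:-23,r4:1
  c13: CDB Mul2=-23; issue MUL r1<-Mul2  regs: r0:Mul1,r1:Mul2,r2:Add2,r3:-23,r4:1
  c14: issue ADD r1<-Add1  regs: r0:Mul1,r1:Add1,r2:Add2,r3:-23,r4:1
  c15: issue SUB r0<-Add3  regs: r0:Add3,r1:Add1,r2:Add2,r3:-23,r4:1
  c16: -  regs: r0:Add3,r1:Add1,r2:Add2,r3:-23,r4:1
  c17: -  regs: r0:Add3,r1:Add1,r2:Add2,r3:-23,r4:1
  c18: CDB Mul1=-23  regs: r0:Add3,r1:Add1,r2:Add2,r3:-23,r4:1
  c19: -  regs: r0:Add3,r1:Add1,r2:Add2,r3:-23,r4:1
  c20: CDB Add2=0  regs: r0:Add3,r1:Add1,r2:0,r3:-23,r4:1
  c21: -  regs: r0:Add3,r1:Add1,r2:0,r3:-23,r4:1
  c22: -  regs: r0:Add3,r1:Add1,r2:0,r3:-23,r4:1
  c23: -  regs: r0:Add3,r1:Add1,r2:0,r3:-23,r4:1
  c24: -  regs: r0:Add3,r1:Add1,r2:0,r3:-23,r4:1
  c25: CDB Mul2=0  regs: r0:Add3,r1:Add1,r2:0,r3:-23,r4:1
  c26: -  regs: r0:Add3,r1:Add1,r2:0,r3:-23,r4:1
  c27: CDB Add1=-23  regs: r0:Add3,r1:-23,r2:0,r3:-23,r4:1
  c28: -  regs: r0:Add3,r1:-23,r2:0,r3:-23,r4:1

STATUS = TAG Add3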